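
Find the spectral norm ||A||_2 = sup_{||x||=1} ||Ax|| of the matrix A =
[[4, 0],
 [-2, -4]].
||A||_2 = sqrt((36 + sqrt(272))/2) ≈ 5.1231 (= sqrt(largest eigenvalue of A^T A))

||A||_2 = sigma_max(A) = sqrt(lambda_max(A^T A)). Form the symmetric matrix M = A^T A =
[[20, 8],
 [8, 16]].
Its characteristic polynomial (trace, determinant of M give the coefficients) is
  p(λ) = det(λ I - M) = λ^2 - 36λ + 256.
For λ^2 - 36λ + 256 the discriminant is 272. It is nonnegative but not a perfect square, so the roots are real and irrational: λ = (36 ± sqrt(272))/2 ≈ 26.2462, 9.7538.
So the eigenvalues of A^T A are ≈ 9.7538, 26.2462 (all ≥ 0, as they must be for A^T A). The largest is λ_max = (36 + sqrt(272))/2 ≈ 26.2462, hence ||A||_2 = sqrt(λ_max) = sqrt((36 + sqrt(272))/2) ≈ 5.1231.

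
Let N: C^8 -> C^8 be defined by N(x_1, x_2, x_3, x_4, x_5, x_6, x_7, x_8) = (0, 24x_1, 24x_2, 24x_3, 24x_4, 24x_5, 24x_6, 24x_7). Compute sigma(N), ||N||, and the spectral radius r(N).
sigma(N) = {0}; ||N|| = 24; r(N) = 0. (N is nilpotent with N^8 = 0.)

On C^8, N is a strictly lower-triangular matrix with 24 on the subdiagonal and zeros elsewhere, so its characteristic polynomial is lambda^8 and every eigenvalue is 0: sigma(N) = {0}. For the operator norm, N e_i = 24e_{i+1} for i = 1, ..., 7 and N e_8 = 0, so the singular values of N are 24 (with multiplicity 7) and 0; hence ||N|| = 24. The spectral radius r(N) = max|lambda| = 0. Note ||N|| > r(N) — characteristic of non-normal nilpotent operators. Indeed N^8 = 0.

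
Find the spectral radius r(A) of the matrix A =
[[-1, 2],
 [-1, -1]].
r(A) = sqrt(3) ≈ 1.7321

The eigenvalues of A are the roots of its characteristic polynomial. With M = A (coefficients from the trace and determinant):
  p(λ) = det(λ I - M) = λ^2 + 2λ + 3.
For λ^2 + 2λ + 3 the discriminant is -8. It is negative, so the roots are the complex-conjugate pair λ = -1 ± (sqrt(8)/2) i ≈ -1 ± 1.4142i. For a conjugate pair the product of the roots equals the constant term, so |λ|^2 = 3 and |λ| = sqrt(3) ≈ 1.7321.
Thus the eigenvalues (to 4 decimals) are -1 ± 1.4142i (modulus 1.7321). The spectral radius is the largest modulus: r(A) = sqrt(3) ≈ 1.7321. (Cross-check: r(A) ≤ ||A||_2 ≈ 2.3028; equality holds whenever A is normal, though it can also hold for some non-normal A.)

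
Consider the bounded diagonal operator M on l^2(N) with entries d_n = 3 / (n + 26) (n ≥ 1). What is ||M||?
||M|| = 1/9 (attained at n = 1)

For M diagonal, ||M|| = sup_n |d_n| = sup_n 3/(n + 26). This is positive and strictly decreasing in n, so the supremum is attained at n = 1: d_1 = 3/(1 + 26) = 1/9. Hence ||M|| = 1/9.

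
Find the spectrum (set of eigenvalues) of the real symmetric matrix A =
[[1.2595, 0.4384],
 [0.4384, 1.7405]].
sigma(A) ≈ {1, 2}

A is real symmetric, so its spectrum consists of real eigenvalues. Expanding the characteristic polynomial of the displayed matrix gives
  det(λ I - A) = p(λ) = λ^2 + (-3)λ + (2).
Solving p(λ) = 0 yields eigenvalues ≈ 1, 2. (A is shown rounded to 4 decimals, so these recover the underlying integer eigenvalues to within that precision.)
Verification: the trace of A = 3 equals the sum of eigenvalues 3, and det(A) ≈ 2.0000 matches the eigenvalue product 2.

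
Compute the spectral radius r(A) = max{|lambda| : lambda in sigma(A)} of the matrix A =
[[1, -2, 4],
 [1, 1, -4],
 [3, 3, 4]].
r(A) ≈ 5.5719

The eigenvalues of A are the roots of its characteristic polynomial. With M = A (coefficients from the trace, the sum of principal 2x2 minors, and det A):
  p(λ) = det(λ I - M) = λ^3 - 6λ^2 + 11λ - 48.
No integer candidate from the rational root theorem (±divisors of 48) is a root, so the roots are irrational. The cubic discriminant is Δ = -47624 < 0, so there is one real root and a complex-conjugate pair. p(5) = -18 and p(6) = 18 have opposite signs, so a root lies in (5, 6); Newton's method refines it to λ ≈ 5.5719. Dividing out (λ - (5.5719)) leaves approximately λ^2 - 0.4281λ + 8.6147. For λ^2 - 0.4281λ + 8.6147 the discriminant is -34.2754. It is negative, so the remaining roots are the complex-conjugate pair λ ≈ 0.2141 ± 2.9273i. Their product equals the constant term, so |λ|^2 ≈ 8.6147 and |λ| ≈ 2.9351.
Thus the eigenvalues (to 4 decimals) are 5.5719 (modulus 5.5719); 0.2141 ± 2.9273i (modulus 2.9351). The spectral radius is the largest modulus: r(A) ≈ 5.5719. (Cross-check: r(A) ≤ ||A||_2 ≈ 7.1898; equality holds whenever A is normal, though it can also hold for some non-normal A.)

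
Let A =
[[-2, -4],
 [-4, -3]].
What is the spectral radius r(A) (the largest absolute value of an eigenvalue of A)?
r(A) = (5 + sqrt(65))/2 ≈ 6.5311

The eigenvalues of A are the roots of its characteristic polynomial. With M = A (coefficients from the trace and determinant):
  p(λ) = det(λ I - M) = λ^2 + 5λ - 10.
For λ^2 + 5λ - 10 the discriminant is 65. It is nonnegative but not a perfect square, so the roots are real and irrational: λ = (-5 ± sqrt(65))/2 ≈ 1.5311, -6.5311.
Thus the eigenvalues (to 4 decimals) are 1.5311 (modulus 1.5311); -6.5311 (modulus 6.5311). The spectral radius is the largest modulus: r(A) = (5 + sqrt(65))/2 ≈ 6.5311. (Cross-check: r(A) ≤ ||A||_2 ≈ 6.5311; equality holds whenever A is normal, though it can also hold for some non-normal A.)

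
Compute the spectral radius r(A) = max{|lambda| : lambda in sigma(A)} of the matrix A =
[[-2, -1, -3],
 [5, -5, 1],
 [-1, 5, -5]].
r(A) ≈ 8.8347

The eigenvalues of A are the roots of its characteristic polynomial. With M = A (coefficients from the trace, the sum of principal 2x2 minors, and det A):
  p(λ) = det(λ I - M) = λ^3 + 12λ^2 + 42λ + 124.
No integer candidate from the rational root theorem (±divisors of 124) is a root, so the roots are irrational. The cubic discriminant is Δ = -189648 < 0, so there is one real root and a complex-conjugate pair. p(-9) = -11 and p(-8) = 44 have opposite signs, so a root lies in (-9, -8); Newton's method refines it to λ ≈ -8.8347. Dividing out (λ - (-8.8347)) leaves approximately λ^2 + 3.1653λ + 14.0356. For λ^2 + 3.1653λ + 14.0356 the discriminant is -46.1231. It is negative, so the remaining roots are the complex-conjugate pair λ ≈ -1.5826 ± 3.3957i. Their product equals the constant term, so |λ|^2 ≈ 14.0356 and |λ| ≈ 3.7464.
Thus the eigenvalues (to 4 decimals) are -8.8347 (modulus 8.8347); -1.5826 ± 3.3957i (modulus 3.7464). The spectral radius is the largest modulus: r(A) ≈ 8.8347. (Cross-check: r(A) ≤ ||A||_2 ≈ 9.4171; equality holds whenever A is normal, though it can also hold for some non-normal A.)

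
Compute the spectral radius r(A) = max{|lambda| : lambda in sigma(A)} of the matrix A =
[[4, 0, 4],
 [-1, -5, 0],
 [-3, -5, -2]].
r(A) = (3 + sqrt(33))/2 ≈ 4.3723

The eigenvalues of A are the roots of its characteristic polynomial. With M = A (coefficients from the trace, the sum of principal 2x2 minors, and det A):
  p(λ) = det(λ I - M) = λ^3 + 3λ^2 - 6λ.
The constant term is 0, so λ = 0 is a root. Dividing out λ leaves p(λ) = λ(λ^2 + 3λ - 6). For λ^2 + 3λ - 6 the discriminant is 33. It is nonnegative but not a perfect square, so the roots are real and irrational: λ = (-3 ± sqrt(33))/2 ≈ 1.3723, -4.3723.
Thus the eigenvalues (to 4 decimals) are 1.3723 (modulus 1.3723); -4.3723 (modulus 4.3723); 0 (modulus 0). The spectral radius is the largest modulus: r(A) = (3 + sqrt(33))/2 ≈ 4.3723. (Cross-check: r(A) ≤ ||A||_2 ≈ 8.3447; equality holds whenever A is normal, though it can also hold for some non-normal A.)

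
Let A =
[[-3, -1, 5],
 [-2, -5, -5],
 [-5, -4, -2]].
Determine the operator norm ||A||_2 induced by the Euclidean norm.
||A||_2 ≈ 9.4938 (= sqrt(largest eigenvalue of A^T A))

||A||_2 = sigma_max(A) = sqrt(lambda_max(A^T A)). Form the symmetric matrix M = A^T A =
[[38, 33, 5],
 [33, 42, 28],
 [5, 28, 54]].
Its characteristic polynomial (trace, sum of principal 2x2 minors, determinant of M give the coefficients) is
  p(λ) = det(λ I - M) = λ^3 - 134λ^2 + 4018λ - 5776.
No integer candidate from the rational root theorem (±divisors of 5776) is a root, so the roots are irrational. The cubic discriminant is Δ = 29902119664 > 0, so there are three distinct real roots. p(1) = -1891 and p(2) = 1732 have opposite signs, so a root lies in (1, 2); Newton's method refines it to λ ≈ 1.513. p(42) = 692 and p(43) = -1261 have opposite signs, so a root lies in (42, 43); Newton's method refines it to λ ≈ 42.3551. p(90) = -556 and p(91) = 3779 have opposite signs, so a root lies in (90, 91); Newton's method refines it to λ ≈ 90.1319. Check (Vieta): the three roots sum to 134, matching tr M = 134.
So the eigenvalues of A^T A are ≈ 1.513, 42.3551, 90.1319 (all ≥ 0, as they must be for A^T A). The largest is λ_max ≈ 90.1319, hence ||A||_2 = sqrt(λ_max) ≈ 9.4938.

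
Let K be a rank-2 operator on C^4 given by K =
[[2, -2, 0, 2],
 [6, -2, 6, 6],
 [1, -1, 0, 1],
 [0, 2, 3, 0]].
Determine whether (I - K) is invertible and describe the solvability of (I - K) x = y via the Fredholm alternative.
(I - K) is singular (det(I - K) = 0, i.e. 1 ∈ sigma(K)). (I - K) x = y is solvable iff y ⊥ ker((I - K)^*) = span{(3, -1, 3, 3)}, i.e. iff 3y_1 - y_2 + 3y_3 + 3y_4 = 0. When solvable, x is determined up to adding multiples of (2, -4, 1, -5) (ker(I - K) = span{(2, -4, 1, -5)}, dimension 1).

K has rank 2 and factors as K = U V^T = u1 v1^T + u2 v2^T with u1 = (0, 2, 0, 1), v1 = (2, 0, 3, 2), u2 = (2, 2, 1, -2), v2 = (1, -1, 0, 1) (multiplying out reproduces the displayed K). The nonzero eigenvalues of U V^T coincide with those of the 2 x 2 matrix G = V^T U = [[v1·u1, v1·u2], [v2·u1, v2·u2]] = [[2, 3], [-1, -2]], and by the Sylvester determinant identity det(I_4 - U V^T) = det(I_2 - V^T U) = det([[-1, -3], [1, 3]]) = (-1)(3) - (-3)(1) = 0. (Direct check: I - K =
[[-1, 2, 0, -2],
 [-6, 3, -6, -6],
 [-1, 1, 1, -1],
 [0, -2, -3, 1]]
has determinant 0.) So 1 is an eigenvalue of K and (I - K) is not invertible. The finite-dimensional Fredholm alternative says: either (I - K) is invertible, or ker(I - K) ≠ {0} and then range(I - K) = ker((I - K)^*)^⊥, with dim ker(I - K) = dim ker((I - K)^*). We are in the second case, so we compute both kernels via the 2 x 2 reduction. If (I - U V^T) x = 0 then x = U (V^T x) lies in the column space of U; writing x = U b gives U (I_2 - G) b = 0, and since u1, u2 are independent, (I_2 - G) b = 0. With I_2 - G = [[-1, -3], [1, 3]] (singular, as its determinant is 0) a null vector is b = (-3, 1), so ker(I - K) = span{-3·u1 + (1)·u2} = span{(2, -4, 1, -5)}. For the adjoint, (I - K)^* = I - K^T = I - V U^T, and the same argument gives ker((I - K)^*) = {V a : (I_2 - G)^T a = 0}; (I_2 - G)^T = [[-1, 1], [-3, 3]] has null vector a = (1, 1), so ker((I - K)^*) = span{1·v1 + (1)·v2} = span{(3, -1, 3, 3)}. (Both kernels are 1-dimensional, matching rank(I - K) = 3.) Therefore (I - K) x = y is solvable iff <y, (3, -1, 3, 3)> = 0, i.e. iff 3y_1 - y_2 + 3y_3 + 3y_4 = 0; when solvable the solution set is the line x_p + c·(2, -4, 1, -5), c ∈ C.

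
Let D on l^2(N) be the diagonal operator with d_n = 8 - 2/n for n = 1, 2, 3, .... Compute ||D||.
||D|| = 8

For a diagonal operator on l^2 with entries d_n, ||D|| = sup_n |d_n|. Here d_1 = 6, d_2 = 7, ..., and d_n = 8 - 2/n increases monotonically toward 8. All terms lie in [6, 8), so |d_n| = d_n and the supremum is the limit 8, which is not attained by any individual d_n. Hence ||D|| = 8.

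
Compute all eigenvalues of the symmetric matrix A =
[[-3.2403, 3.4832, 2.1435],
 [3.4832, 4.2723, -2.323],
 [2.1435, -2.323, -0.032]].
sigma(A) ≈ {-6, 1, 6}

A is real symmetric, so its spectrum consists of real eigenvalues. Expanding the characteristic polynomial of the displayed matrix gives
  det(λ I - A) = p(λ) = λ^3 + (-1)λ^2 + (-36)λ + (36).
Solving p(λ) = 0 yields eigenvalues ≈ -6, 1, 6. (A is shown rounded to 4 decimals, so these recover the underlying integer eigenvalues to within that precision.)
Verification: the trace of A = 1 equals the sum of eigenvalues 1, and det(A) ≈ -36.0007 matches the eigenvalue product -36.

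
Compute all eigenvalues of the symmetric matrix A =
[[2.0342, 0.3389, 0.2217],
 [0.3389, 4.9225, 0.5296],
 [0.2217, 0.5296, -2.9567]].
sigma(A) ≈ {-3, 2, 5}

A is real symmetric, so its spectrum consists of real eigenvalues. Expanding the characteristic polynomial of the displayed matrix gives
  det(λ I - A) = p(λ) = λ^3 + (-4)λ^2 + (-11)λ + (30).
Solving p(λ) = 0 yields eigenvalues ≈ -3, 2, 5. (A is shown rounded to 4 decimals, so these recover the underlying integer eigenvalues to within that precision.)
Verification: the trace of A = 4 equals the sum of eigenvalues 4, and det(A) ≈ -29.9998 matches the eigenvalue product -30.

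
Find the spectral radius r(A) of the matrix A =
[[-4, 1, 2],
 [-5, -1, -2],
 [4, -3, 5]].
r(A) ≈ 6.6927

The eigenvalues of A are the roots of its characteristic polynomial. With M = A (coefficients from the trace, the sum of principal 2x2 minors, and det A):
  p(λ) = det(λ I - M) = λ^3 - 30λ - 99.
No integer candidate from the rational root theorem (±divisors of 99) is a root, so the roots are irrational. The cubic discriminant is Δ = -156627 < 0, so there is one real root and a complex-conjugate pair. p(6) = -63 and p(7) = 34 have opposite signs, so a root lies in (6, 7); Newton's method refines it to λ ≈ 6.6927. Dividing out (λ - (6.6927)) leaves approximately λ^2 + 6.6927λ + 14.7922. For λ^2 + 6.6927λ + 14.7922 the discriminant is -14.3767. It is negative, so the remaining roots are the complex-conjugate pair λ ≈ -3.3464 ± 1.8958i. Their product equals the constant term, so |λ|^2 ≈ 14.7922 and |λ| ≈ 3.8461.
Thus the eigenvalues (to 4 decimals) are 6.6927 (modulus 6.6927); -3.3464 ± 1.8958i (modulus 3.8461). The spectral radius is the largest modulus: r(A) ≈ 6.6927. (Cross-check: r(A) ≤ ||A||_2 ≈ 8.5849; equality holds whenever A is normal, though it can also hold for some non-normal A.)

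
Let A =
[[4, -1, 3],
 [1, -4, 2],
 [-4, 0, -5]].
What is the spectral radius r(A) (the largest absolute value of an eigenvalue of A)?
r(A) ≈ 3.8277

The eigenvalues of A are the roots of its characteristic polynomial. With M = A (coefficients from the trace, the sum of principal 2x2 minors, and det A):
  p(λ) = det(λ I - M) = λ^3 + 5λ^2 - 3λ - 35.
No integer candidate from the rational root theorem (±divisors of 35) is a root, so the roots are irrational. The cubic discriminant is Δ = -5792 < 0, so there is one real root and a complex-conjugate pair. p(2) = -13 and p(3) = 28 have opposite signs, so a root lies in (2, 3); Newton's method refines it to λ ≈ 2.3889. Dividing out (λ - (2.3889)) leaves approximately λ^2 + 7.3889λ + 14.6512. For λ^2 + 7.3889λ + 14.6512 the discriminant is -4.0091. It is negative, so the remaining roots are the complex-conjugate pair λ ≈ -3.6944 ± 1.0011i. Their product equals the constant term, so |λ|^2 ≈ 14.6512 and |λ| ≈ 3.8277.
Thus the eigenvalues (to 4 decimals) are 2.3889 (modulus 2.3889); -3.6944 ± 1.0011i (modulus 3.8277). The spectral radius is the largest modulus: r(A) ≈ 3.8277. (Cross-check: r(A) ≤ ||A||_2 ≈ 8.5357; equality holds whenever A is normal, though it can also hold for some non-normal A.)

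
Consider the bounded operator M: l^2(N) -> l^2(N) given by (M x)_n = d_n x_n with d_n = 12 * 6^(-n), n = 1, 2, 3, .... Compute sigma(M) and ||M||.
sigma(M) = {12 * 6^(-n) : n ≥ 1} ∪ {0}; ||M|| = 2

A bounded diagonal operator on l^2 with diagonal entries d_n has spectrum equal to the closure of {d_n : n ≥ 1}: every d_n is an eigenvalue (with eigenvector e_n), so {d_n} ⊂ sigma(M); the spectrum is closed, so its closure is too; and for lambda not in the closure, (M - lambda I) has bounded inverse (the diagonal entries 1/(d_n - lambda) are bounded). For our sequence d_n = 12 * 6^(-n), n = 1, 2, 3, ...:
  - {d_n} = {12 * 6^(-n) : n ≥ 1}; the only limit point is 0
  - closure = {12 * 6^(-n) : n ≥ 1} ∪ {0}
For the norm: a diagonal operator has ||M|| = sup_n |d_n|. Here d_n = 12 * 6^(-n) is positive and decreasing, so sup_n |d_n| = d_1 = 12/6 = 2. So ||M|| = 2.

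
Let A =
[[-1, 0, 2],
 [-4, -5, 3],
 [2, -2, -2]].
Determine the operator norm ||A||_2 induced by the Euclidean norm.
||A||_2 ≈ 7.2652 (= sqrt(largest eigenvalue of A^T A))

||A||_2 = sigma_max(A) = sqrt(lambda_max(A^T A)). Form the symmetric matrix M = A^T A =
[[21, 16, -18],
 [16, 29, -11],
 [-18, -11, 17]].
Its characteristic polynomial (trace, sum of principal 2x2 minors, determinant of M give the coefficients) is
  p(λ) = det(λ I - M) = λ^3 - 67λ^2 + 758λ - 400.
No integer candidate from the rational root theorem (±divisors of 400) is a root, so the roots are irrational. The cubic discriminant is Δ = 717258148 > 0, so there are three distinct real roots. p(0) = -400 and p(1) = 292 have opposite signs, so a root lies in (0, 1); Newton's method refines it to λ ≈ 0.5547. p(13) = 328 and p(14) = -176 have opposite signs, so a root lies in (13, 14); Newton's method refines it to λ ≈ 13.6625. p(52) = -1544 and p(53) = 448 have opposite signs, so a root lies in (52, 53); Newton's method refines it to λ ≈ 52.7828. Check (Vieta): the three roots sum to 67, matching tr M = 67.
So the eigenvalues of A^T A are ≈ 0.5547, 13.6625, 52.7828 (all ≥ 0, as they must be for A^T A). The largest is λ_max ≈ 52.7828, hence ||A||_2 = sqrt(λ_max) ≈ 7.2652.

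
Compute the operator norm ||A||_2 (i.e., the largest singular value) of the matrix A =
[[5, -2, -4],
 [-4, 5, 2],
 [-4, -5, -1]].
||A||_2 ≈ 9.1278 (= sqrt(largest eigenvalue of A^T A))

||A||_2 = sigma_max(A) = sqrt(lambda_max(A^T A)). Form the symmetric matrix M = A^T A =
[[57, -10, -24],
 [-10, 54, 23],
 [-24, 23, 21]].
Its characteristic polynomial (trace, sum of principal 2x2 minors, determinant of M give the coefficients) is
  p(λ) = det(λ I - M) = λ^3 - 132λ^2 + 4204λ - 12321.
No integer candidate from the rational root theorem (±divisors of 12321) is a root, so the roots are irrational. The cubic discriminant is Δ = 16365967493 > 0, so there are three distinct real roots. p(3) = -870 and p(4) = 2447 have opposite signs, so a root lies in (3, 4); Newton's method refines it to λ ≈ 3.2553. p(45) = 684 and p(46) = -913 have opposite signs, so a root lies in (45, 46); Newton's method refines it to λ ≈ 45.4276. p(83) = -950 and p(84) = 2127 have opposite signs, so a root lies in (83, 84); Newton's method refines it to λ ≈ 83.3171. Check (Vieta): the three roots sum to 132, matching tr M = 132.
So the eigenvalues of A^T A are ≈ 3.2553, 45.4276, 83.3171 (all ≥ 0, as they must be for A^T A). The largest is λ_max ≈ 83.3171, hence ||A||_2 = sqrt(λ_max) ≈ 9.1278.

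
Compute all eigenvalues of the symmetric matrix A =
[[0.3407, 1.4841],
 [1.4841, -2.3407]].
sigma(A) ≈ {-3, 1}

A is real symmetric, so its spectrum consists of real eigenvalues. Expanding the characteristic polynomial of the displayed matrix gives
  det(λ I - A) = p(λ) = λ^2 + (2)λ + (-3).
Solving p(λ) = 0 yields eigenvalues ≈ -3, 1. (A is shown rounded to 4 decimals, so these recover the underlying integer eigenvalues to within that precision.)
Verification: the trace of A = -2 equals the sum of eigenvalues -2, and det(A) ≈ -3.0000 matches the eigenvalue product -3.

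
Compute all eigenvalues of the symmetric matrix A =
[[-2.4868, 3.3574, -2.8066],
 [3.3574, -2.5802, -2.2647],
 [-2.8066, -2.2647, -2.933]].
sigma(A) ≈ {-6, -5, 3}

A is real symmetric, so its spectrum consists of real eigenvalues. Expanding the characteristic polynomial of the displayed matrix gives
  det(λ I - A) = p(λ) = λ^3 + (8)λ^2 + (-3)λ + (-90).
Solving p(λ) = 0 yields eigenvalues ≈ -6, -5, 3. (A is shown rounded to 4 decimals, so these recover the underlying integer eigenvalues to within that precision.)
Verification: the trace of A = -8 equals the sum of eigenvalues -8, and det(A) ≈ 90.0004 matches the eigenvalue product 90.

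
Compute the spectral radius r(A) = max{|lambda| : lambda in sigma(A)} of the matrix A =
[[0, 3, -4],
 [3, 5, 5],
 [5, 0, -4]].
r(A) ≈ 6.8343

The eigenvalues of A are the roots of its characteristic polynomial. With M = A (coefficients from the trace, the sum of principal 2x2 minors, and det A):
  p(λ) = det(λ I - M) = λ^3 - λ^2 - 9λ - 211.
No integer candidate from the rational root theorem (±divisors of 211) is a root, so the roots are irrational. The cubic discriminant is Δ = -1234096 < 0, so there is one real root and a complex-conjugate pair. p(6) = -85 and p(7) = 20 have opposite signs, so a root lies in (6, 7); Newton's method refines it to λ ≈ 6.8343. Dividing out (λ - (6.8343)) leaves approximately λ^2 + 5.8343λ + 30.8736. For λ^2 + 5.8343λ + 30.8736 the discriminant is -89.4551. It is negative, so the remaining roots are the complex-conjugate pair λ ≈ -2.9172 ± 4.729i. Their product equals the constant term, so |λ|^2 ≈ 30.8736 and |λ| ≈ 5.5564.
Thus the eigenvalues (to 4 decimals) are 6.8343 (modulus 6.8343); -2.9172 ± 4.729i (modulus 5.5564). The spectral radius is the largest modulus: r(A) ≈ 6.8343. (Cross-check: r(A) ≤ ||A||_2 ≈ 7.9356; equality holds whenever A is normal, though it can also hold for some non-normal A.)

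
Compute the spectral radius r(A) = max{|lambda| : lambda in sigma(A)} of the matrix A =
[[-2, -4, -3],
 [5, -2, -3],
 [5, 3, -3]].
r(A) ≈ 7.0478

The eigenvalues of A are the roots of its characteristic polynomial. With M = A (coefficients from the trace, the sum of principal 2x2 minors, and det A):
  p(λ) = det(λ I - M) = λ^3 + 7λ^2 + 60λ + 105.
No integer candidate from the rational root theorem (±divisors of 105) is a root, so the roots are irrational. The cubic discriminant is Δ = -335535 < 0, so there is one real root and a complex-conjugate pair. p(-3) = -39 and p(-2) = 5 have opposite signs, so a root lies in (-3, -2); Newton's method refines it to λ ≈ -2.1139. Dividing out (λ - (-2.1139)) leaves approximately λ^2 + 4.8861λ + 49.6713. For λ^2 + 4.8861λ + 49.6713 the discriminant is -174.8111. It is negative, so the remaining roots are the complex-conjugate pair λ ≈ -2.4431 ± 6.6108i. Their product equals the constant term, so |λ|^2 ≈ 49.6713 and |λ| ≈ 7.0478.
Thus the eigenvalues (to 4 decimals) are -2.1139 (modulus 2.1139); -2.4431 ± 6.6108i (modulus 7.0478). The spectral radius is the largest modulus: r(A) ≈ 7.0478. (Cross-check: r(A) ≤ ||A||_2 ≈ 8.3219; equality holds whenever A is normal, though it can also hold for some non-normal A.)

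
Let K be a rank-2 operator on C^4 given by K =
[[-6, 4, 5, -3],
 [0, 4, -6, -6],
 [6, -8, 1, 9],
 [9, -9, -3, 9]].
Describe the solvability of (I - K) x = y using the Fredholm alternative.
(I - K) is invertible (det(I - K) = -120 ≠ 0), so for every y in C^4 the equation (I - K) x = y has a unique solution.

K has rank 2 and factors as K = U V^T = u1 v1^T + u2 v2^T with u1 = (-2, 0, 2, 3), v1 = (3, -3, -1, 3), u2 = (-1, 2, -1, 0), v2 = (0, 2, -3, -3) (multiplying out reproduces the displayed K). The nonzero eigenvalues of U V^T coincide with those of the 2 x 2 matrix G = V^T U = [[v1·u1, v1·u2], [v2·u1, v2·u2]] = [[1, -8], [-15, 7]], and by the Sylvester determinant identity det(I_4 - U V^T) = det(I_2 - V^T U) = det([[0, 8], [15, -6]]) = (0)(-6) - (8)(15) = -120. (Direct check: I - K =
[[7, -4, -5, 3],
 [0, -3, 6, 6],
 [-6, 8, 0, -9],
 [-9, 9, 3, -8]]
has determinant -120.) The finite-dimensional Fredholm alternative says: either (I - K) is invertible, or ker(I - K) ≠ {0} and then range(I - K) = ker((I - K)^*)^⊥, with dim ker(I - K) = dim ker((I - K)^*). Since det(I - K) ≠ 0, 1 is not an eigenvalue of K and ker(I - K) = {0}, so we are in the first case: for every y there is a unique x = (I - K)^(-1) y. (Explicitly, by the Woodbury identity, (I - U V^T)^(-1) = I + U (I_2 - G)^(-1) V^T.)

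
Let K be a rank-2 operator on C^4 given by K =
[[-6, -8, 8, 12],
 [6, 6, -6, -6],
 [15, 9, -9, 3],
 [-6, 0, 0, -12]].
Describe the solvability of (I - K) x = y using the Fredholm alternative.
(I - K) is invertible (det(I - K) = 148 ≠ 0), so for every y in C^4 the equation (I - K) x = y has a unique solution.

K has rank 2 and factors as K = U V^T = u1 v1^T + u2 v2^T with u1 = (3, -2, -2, -1), v1 = (-3, -3, 3, 3), u2 = (-1, 0, -3, 3), v2 = (-3, -1, 1, -3) (multiplying out reproduces the displayed K). The nonzero eigenvalues of U V^T coincide with those of the 2 x 2 matrix G = V^T U = [[v1·u1, v1·u2], [v2·u1, v2·u2]] = [[-12, 3], [-6, -9]], and by the Sylvester determinant identity det(I_4 - U V^T) = det(I_2 - V^T U) = det([[13, -3], [6, 10]]) = (13)(10) - (-3)(6) = 148. (Direct check: I - K =
[[7, 8, -8, -12],
 [-6, -5, 6, 6],
 [-15, -9, 10, -3],
 [6, 0, 0, 13]]
has determinant 148.) The finite-dimensional Fredholm alternative says: either (I - K) is invertible, or ker(I - K) ≠ {0} and then range(I - K) = ker((I - K)^*)^⊥, with dim ker(I - K) = dim ker((I - K)^*). Since det(I - K) ≠ 0, 1 is not an eigenvalue of K and ker(I - K) = {0}, so we are in the first case: for every y there is a unique x = (I - K)^(-1) y. (Explicitly, by the Woodbury identity, (I - U V^T)^(-1) = I + U (I_2 - G)^(-1) V^T.)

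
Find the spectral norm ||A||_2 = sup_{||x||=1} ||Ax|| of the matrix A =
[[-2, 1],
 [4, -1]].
||A||_2 = sqrt((22 + sqrt(468))/2) ≈ 4.6708 (= sqrt(largest eigenvalue of A^T A))

||A||_2 = sigma_max(A) = sqrt(lambda_max(A^T A)). Form the symmetric matrix M = A^T A =
[[20, -6],
 [-6, 2]].
Its characteristic polynomial (trace, determinant of M give the coefficients) is
  p(λ) = det(λ I - M) = λ^2 - 22λ + 4.
For λ^2 - 22λ + 4 the discriminant is 468. It is nonnegative but not a perfect square, so the roots are real and irrational: λ = (22 ± sqrt(468))/2 ≈ 21.8167, 0.1833.
So the eigenvalues of A^T A are ≈ 0.1833, 21.8167 (all ≥ 0, as they must be for A^T A). The largest is λ_max = (22 + sqrt(468))/2 ≈ 21.8167, hence ||A||_2 = sqrt(λ_max) = sqrt((22 + sqrt(468))/2) ≈ 4.6708.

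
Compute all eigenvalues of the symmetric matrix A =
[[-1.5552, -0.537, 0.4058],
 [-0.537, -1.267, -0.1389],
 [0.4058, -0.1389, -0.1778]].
sigma(A) ≈ {-2, -1, 0}

A is real symmetric, so its spectrum consists of real eigenvalues. Expanding the characteristic polynomial of the displayed matrix gives
  det(λ I - A) = p(λ) = λ^3 + (3)λ^2 + (2)λ + (0).
Solving p(λ) = 0 yields eigenvalues ≈ -2, -1, 0. (A is shown rounded to 4 decimals, so these recover the underlying integer eigenvalues to within that precision.)
Verification: the trace of A = -3 equals the sum of eigenvalues -3, and det(A) ≈ 0.0001 matches the eigenvalue product 0.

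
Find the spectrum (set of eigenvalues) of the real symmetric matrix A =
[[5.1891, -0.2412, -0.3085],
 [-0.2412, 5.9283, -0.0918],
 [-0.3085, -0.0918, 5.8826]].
sigma(A) ≈ {5, 6} (6 with multiplicity 2)

A is real symmetric, so its spectrum consists of real eigenvalues. Expanding the characteristic polynomial of the displayed matrix gives
  det(λ I - A) = p(λ) = λ^3 + (-17)λ^2 + (96)λ + (-180).
Solving p(λ) = 0 yields eigenvalues ≈ 5, 6, 6. (A is shown rounded to 4 decimals, so these recover the underlying integer eigenvalues to within that precision.)
Verification: the trace of A = 17 equals the sum of eigenvalues 17, and det(A) ≈ 179.9999 matches the eigenvalue product 180.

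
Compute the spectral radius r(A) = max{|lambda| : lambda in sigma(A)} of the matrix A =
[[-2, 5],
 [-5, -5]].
r(A) = sqrt(35) ≈ 5.9161

The eigenvalues of A are the roots of its characteristic polynomial. With M = A (coefficients from the trace and determinant):
  p(λ) = det(λ I - M) = λ^2 + 7λ + 35.
For λ^2 + 7λ + 35 the discriminant is -91. It is negative, so the roots are the complex-conjugate pair λ = -7/2 ± (sqrt(91)/2) i ≈ -3.5 ± 4.7697i. For a conjugate pair the product of the roots equals the constant term, so |λ|^2 = 35 and |λ| = sqrt(35) ≈ 5.9161.
Thus the eigenvalues (to 4 decimals) are -3.5 ± 4.7697i (modulus 5.9161). The spectral radius is the largest modulus: r(A) = sqrt(35) ≈ 5.9161. (Cross-check: r(A) ≤ ||A||_2 ≈ 7.6033; equality holds whenever A is normal, though it can also hold for some non-normal A.)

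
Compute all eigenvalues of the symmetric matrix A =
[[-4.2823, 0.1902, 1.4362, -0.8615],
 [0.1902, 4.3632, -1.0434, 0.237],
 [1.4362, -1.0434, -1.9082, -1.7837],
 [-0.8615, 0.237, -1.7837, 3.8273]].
sigma(A) ≈ {-5, -2, 4, 5}

A is real symmetric, so its spectrum consists of real eigenvalues. Expanding the characteristic polynomial of the displayed matrix gives
  det(λ I - A) = p(λ) = λ^4 + (-2)λ^3 + (-33)λ^2 + (50)λ + (200.0023).
Solving p(λ) = 0 yields eigenvalues ≈ -5, -2, 4, 5. (A is shown rounded to 4 decimals, so these recover the underlying integer eigenvalues to within that precision.)
Verification: the trace of A = 2 equals the sum of eigenvalues 2, and det(A) ≈ 200.0023 matches the eigenvalue product 200.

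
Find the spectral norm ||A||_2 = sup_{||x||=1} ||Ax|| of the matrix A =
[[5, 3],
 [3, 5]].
||A||_2 = 8 (= sqrt(largest eigenvalue of A^T A))

||A||_2 = sigma_max(A) = sqrt(lambda_max(A^T A)). Form the symmetric matrix M = A^T A =
[[34, 30],
 [30, 34]].
Its characteristic polynomial (trace, determinant of M give the coefficients) is
  p(λ) = det(λ I - M) = λ^2 - 68λ + 256.
For λ^2 - 68λ + 256 the discriminant is 3600. It is a perfect square (60^2), so the roots are rational: λ = (68 ± 60)/2 = 64, 4.
So the eigenvalues of A^T A are ≈ 4, 64 (all ≥ 0, as they must be for A^T A). The largest is λ_max = 64, hence ||A||_2 = sqrt(λ_max) = 8.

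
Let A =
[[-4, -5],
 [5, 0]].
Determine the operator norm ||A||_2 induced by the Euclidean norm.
||A||_2 = sqrt((66 + sqrt(1856))/2) ≈ 7.3852 (= sqrt(largest eigenvalue of A^T A))

||A||_2 = sigma_max(A) = sqrt(lambda_max(A^T A)). Form the symmetric matrix M = A^T A =
[[41, 20],
 [20, 25]].
Its characteristic polynomial (trace, determinant of M give the coefficients) is
  p(λ) = det(λ I - M) = λ^2 - 66λ + 625.
For λ^2 - 66λ + 625 the discriminant is 1856. It is nonnegative but not a perfect square, so the roots are real and irrational: λ = (66 ± sqrt(1856))/2 ≈ 54.5407, 11.4593.
So the eigenvalues of A^T A are ≈ 11.4593, 54.5407 (all ≥ 0, as they must be for A^T A). The largest is λ_max = (66 + sqrt(1856))/2 ≈ 54.5407, hence ||A||_2 = sqrt(λ_max) = sqrt((66 + sqrt(1856))/2) ≈ 7.3852.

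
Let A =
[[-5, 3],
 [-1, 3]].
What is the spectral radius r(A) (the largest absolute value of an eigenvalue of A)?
r(A) = (2 + sqrt(52))/2 ≈ 4.6056

The eigenvalues of A are the roots of its characteristic polynomial. With M = A (coefficients from the trace and determinant):
  p(λ) = det(λ I - M) = λ^2 + 2λ - 12.
For λ^2 + 2λ - 12 the discriminant is 52. It is nonnegative but not a perfect square, so the roots are real and irrational: λ = (-2 ± sqrt(52))/2 ≈ 2.6056, -4.6056.
Thus the eigenvalues (to 4 decimals) are 2.6056 (modulus 2.6056); -4.6056 (modulus 4.6056). The spectral radius is the largest modulus: r(A) = (2 + sqrt(52))/2 ≈ 4.6056. (Cross-check: r(A) ≤ ||A||_2 ≈ 6.3592; equality holds whenever A is normal, though it can also hold for some non-normal A.)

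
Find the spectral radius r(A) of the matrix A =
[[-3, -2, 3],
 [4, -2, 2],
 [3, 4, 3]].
r(A) ≈ 5.4155

The eigenvalues of A are the roots of its characteristic polynomial. With M = A (coefficients from the trace, the sum of principal 2x2 minors, and det A):
  p(λ) = det(λ I - M) = λ^3 + 2λ^2 - 18λ - 120.
No integer candidate from the rational root theorem (±divisors of 120) is a root, so the roots are irrational. The cubic discriminant is Δ = -282576 < 0, so there is one real root and a complex-conjugate pair. p(5) = -35 and p(6) = 60 have opposite signs, so a root lies in (5, 6); Newton's method refines it to λ ≈ 5.4155. Dividing out (λ - (5.4155)) leaves approximately λ^2 + 7.4155λ + 22.1586. For λ^2 + 7.4155λ + 22.1586 the discriminant is -33.6449. It is negative, so the remaining roots are the complex-conjugate pair λ ≈ -3.7077 ± 2.9002i. Their product equals the constant term, so |λ|^2 ≈ 22.1586 and |λ| ≈ 4.7073.
Thus the eigenvalues (to 4 decimals) are 5.4155 (modulus 5.4155); -3.7077 ± 2.9002i (modulus 4.7073). The spectral radius is the largest modulus: r(A) ≈ 5.4155. (Cross-check: r(A) ≤ ||A||_2 ≈ 6.5678; equality holds whenever A is normal, though it can also hold for some non-normal A.)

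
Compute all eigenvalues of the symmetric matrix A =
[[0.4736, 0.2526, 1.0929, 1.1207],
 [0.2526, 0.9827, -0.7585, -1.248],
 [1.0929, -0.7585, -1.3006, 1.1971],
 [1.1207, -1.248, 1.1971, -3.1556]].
sigma(A) ≈ {-4, -2, 1, 2}

A is real symmetric, so its spectrum consists of real eigenvalues. Expanding the characteristic polynomial of the displayed matrix gives
  det(λ I - A) = p(λ) = λ^4 + (3)λ^3 + (-8)λ^2 + (-12)λ + (16).
Solving p(λ) = 0 yields eigenvalues ≈ -4, -2, 1, 2. (A is shown rounded to 4 decimals, so these recover the underlying integer eigenvalues to within that precision.)
Verification: the trace of A = -3 equals the sum of eigenvalues -3, and det(A) ≈ 15.9997 matches the eigenvalue product 16.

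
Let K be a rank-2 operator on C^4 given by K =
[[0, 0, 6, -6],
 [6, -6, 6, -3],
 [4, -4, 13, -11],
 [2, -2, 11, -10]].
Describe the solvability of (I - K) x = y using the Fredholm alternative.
(I - K) is invertible (det(I - K) = -17 ≠ 0), so for every y in C^4 the equation (I - K) x = y has a unique solution.

K has rank 2 and factors as K = U V^T = u1 v1^T + u2 v2^T with u1 = (0, 3, 2, 1), v1 = (2, -2, 2, -1), u2 = (2, 0, 3, 3), v2 = (0, 0, 3, -3) (multiplying out reproduces the displayed K). The nonzero eigenvalues of U V^T coincide with those of the 2 x 2 matrix G = V^T U = [[v1·u1, v1·u2], [v2·u1, v2·u2]] = [[-3, 7], [3, 0]], and by the Sylvester determinant identity det(I_4 - U V^T) = det(I_2 - V^T U) = det([[4, -7], [-3, 1]]) = (4)(1) - (-7)(-3) = -17. (Direct check: I - K =
[[1, 0, -6, 6],
 [-6, 7, -6, 3],
 [-4, 4, -12, 11],
 [-2, 2, -11, 11]]
has determinant -17.) The finite-dimensional Fredholm alternative says: either (I - K) is invertible, or ker(I - K) ≠ {0} and then range(I - K) = ker((I - K)^*)^⊥, with dim ker(I - K) = dim ker((I - K)^*). Since det(I - K) ≠ 0, 1 is not an eigenvalue of K and ker(I - K) = {0}, so we are in the first case: for every y there is a unique x = (I - K)^(-1) y. (Explicitly, by the Woodbury identity, (I - U V^T)^(-1) = I + U (I_2 - G)^(-1) V^T.)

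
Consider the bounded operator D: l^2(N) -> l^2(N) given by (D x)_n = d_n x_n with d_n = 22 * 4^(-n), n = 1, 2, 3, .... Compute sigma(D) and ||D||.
sigma(D) = {22 * 4^(-n) : n ≥ 1} ∪ {0}; ||D|| = 11/2

A bounded diagonal operator on l^2 with diagonal entries d_n has spectrum equal to the closure of {d_n : n ≥ 1}: every d_n is an eigenvalue (with eigenvector e_n), so {d_n} ⊂ sigma(D); the spectrum is closed, so its closure is too; and for lambda not in the closure, (D - lambda I) has bounded inverse (the diagonal entries 1/(d_n - lambda) are bounded). For our sequence d_n = 22 * 4^(-n), n = 1, 2, 3, ...:
  - {d_n} = {22 * 4^(-n) : n ≥ 1}; the only limit point is 0
  - closure = {22 * 4^(-n) : n ≥ 1} ∪ {0}
For the norm: a diagonal operator has ||D|| = sup_n |d_n|. Here d_n = 22 * 4^(-n) is positive and decreasing, so sup_n |d_n| = d_1 = 22/4 = 11/2. So ||D|| = 11/2.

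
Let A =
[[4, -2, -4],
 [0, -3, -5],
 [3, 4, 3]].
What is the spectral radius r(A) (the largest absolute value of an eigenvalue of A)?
r(A) = sqrt(19) ≈ 4.3589

The eigenvalues of A are the roots of its characteristic polynomial. With M = A (coefficients from the trace, the sum of principal 2x2 minors, and det A):
  p(λ) = det(λ I - M) = λ^3 - 4λ^2 + 23λ - 38.
By the rational root theorem any rational root is an integer divisor of 38. Testing λ = 2: p(2) = 8 - 16 + 46 - 38 = 0, so λ = 2 is a root. Dividing out (λ - 2) leaves p(λ) = (λ - 2)(λ^2 - 2λ + 19). For λ^2 - 2λ + 19 the discriminant is -72. It is negative, so the roots are the complex-conjugate pair λ = 1 ± (sqrt(72)/2) i ≈ 1 ± 4.2426i. For a conjugate pair the product of the roots equals the constant term, so |λ|^2 = 19 and |λ| = sqrt(19) ≈ 4.3589.
Thus the eigenvalues (to 4 decimals) are 1 ± 4.2426i (modulus 4.3589); 2 (modulus 2). The spectral radius is the largest modulus: r(A) = sqrt(19) ≈ 4.3589. (Cross-check: r(A) ≤ ||A||_2 ≈ 8.732; equality holds whenever A is normal, though it can also hold for some non-normal A.)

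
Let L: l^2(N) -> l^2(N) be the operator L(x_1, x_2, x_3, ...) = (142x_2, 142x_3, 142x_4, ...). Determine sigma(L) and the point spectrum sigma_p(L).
sigma(L) = closed disk {z in C : |z| ≤ 142}; sigma_p(L) = open disk {z in C : |z| < 142}

Note L = 142·V where V is the unit left shift (V x)_k = x_{k+1}; so sigma(L) = 142·sigma(V) and ||L|| = 142||V||. ||L x||^2 = 20164sum_{k≥2} |x_k|^2 ≤ 20164||x||^2, with equality on {x : x_1 = 0}, so ||L|| = 142. For any lambda with |lambda| < 142, set r = lambda/142 (|r| < 1); the vector x = (1, r, r^2, ...) is in l^2 and satisfies L x = 142(r, r^2, ...) = lambda x, so lambda is an eigenvalue. On the boundary |lambda| = 142 the geometric series diverges, so no l^2 eigenvector exists, but these lambda lie in the approximate point spectrum. Hence sigma(L) is the closed disk of radius 142 and sigma_p(L) is the open disk.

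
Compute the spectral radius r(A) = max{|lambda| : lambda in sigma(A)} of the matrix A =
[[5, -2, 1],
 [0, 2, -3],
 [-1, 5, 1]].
r(A) ≈ 4.6494

The eigenvalues of A are the roots of its characteristic polynomial. With M = A (coefficients from the trace, the sum of principal 2x2 minors, and det A):
  p(λ) = det(λ I - M) = λ^3 - 8λ^2 + 33λ - 81.
No integer candidate from the rational root theorem (±divisors of 81) is a root, so the roots are irrational. The cubic discriminant is Δ = -32175 < 0, so there is one real root and a complex-conjugate pair. p(4) = -13 and p(5) = 9 have opposite signs, so a root lies in (4, 5); Newton's method refines it to λ ≈ 4.6494. Dividing out (λ - (4.6494)) leaves approximately λ^2 - 3.3506λ + 17.4217. For λ^2 - 3.3506λ + 17.4217 the discriminant is -58.4601. It is negative, so the remaining roots are the complex-conjugate pair λ ≈ 1.6753 ± 3.823i. Their product equals the constant term, so |λ|^2 ≈ 17.4217 and |λ| ≈ 4.1739.
Thus the eigenvalues (to 4 decimals) are 4.6494 (modulus 4.6494); 1.6753 ± 3.823i (modulus 4.1739). The spectral radius is the largest modulus: r(A) ≈ 4.6494. (Cross-check: r(A) ≤ ||A||_2 ≈ 6.7513; equality holds whenever A is normal, though it can also hold for some non-normal A.)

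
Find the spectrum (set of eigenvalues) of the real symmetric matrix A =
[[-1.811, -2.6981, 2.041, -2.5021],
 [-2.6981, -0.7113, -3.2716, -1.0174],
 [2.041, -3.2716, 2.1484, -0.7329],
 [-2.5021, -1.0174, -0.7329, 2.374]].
sigma(A) ≈ {-5, -2, 3, 6}

A is real symmetric, so its spectrum consists of real eigenvalues. Expanding the characteristic polynomial of the displayed matrix gives
  det(λ I - A) = p(λ) = λ^4 + (-2)λ^3 + (-35)λ^2 + (36.0024)λ + (180).
Solving p(λ) = 0 yields eigenvalues ≈ -5, -2, 3, 6. (A is shown rounded to 4 decimals, so these recover the underlying integer eigenvalues to within that precision.)
Verification: the trace of A = 2 equals the sum of eigenvalues 2, and det(A) ≈ 179.9998 matches the eigenvalue product 180.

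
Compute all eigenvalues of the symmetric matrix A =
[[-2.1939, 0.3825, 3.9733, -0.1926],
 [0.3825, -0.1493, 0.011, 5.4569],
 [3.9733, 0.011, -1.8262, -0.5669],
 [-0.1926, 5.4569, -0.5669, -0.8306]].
sigma(A) ≈ {-6, 2, 5} (-6 with multiplicity 2)

A is real symmetric, so its spectrum consists of real eigenvalues. Expanding the characteristic polynomial of the displayed matrix gives
  det(λ I - A) = p(λ) = λ^4 + (5)λ^3 + (-38)λ^2 + (-132)λ + (360.003).
Solving p(λ) = 0 yields eigenvalues ≈ -6, -6, 2, 5. (A is shown rounded to 4 decimals, so these recover the underlying integer eigenvalues to within that precision.)
Verification: the trace of A = -5 equals the sum of eigenvalues -5, and det(A) ≈ 360.0030 matches the eigenvalue product 360.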